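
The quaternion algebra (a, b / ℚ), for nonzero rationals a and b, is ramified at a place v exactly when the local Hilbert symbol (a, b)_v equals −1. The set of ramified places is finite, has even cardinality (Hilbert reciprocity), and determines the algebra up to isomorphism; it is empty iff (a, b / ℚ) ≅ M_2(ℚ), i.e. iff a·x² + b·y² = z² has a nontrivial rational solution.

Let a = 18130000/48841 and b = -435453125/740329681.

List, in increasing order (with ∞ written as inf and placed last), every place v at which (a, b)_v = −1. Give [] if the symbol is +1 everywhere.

[29, 37]

(a, b) ≡ (37, -29) mod (ℚ^×)²; places V = {2, 5, 7, 13, 17, 23, 29, 31, 37, ∞}.
(a,b)_17: α=-2, u≡7; β=0, v≡3 (mod 17); (7|17)=-1, (3|17)=-1; sign (−1)^0·-1^0·-1^-2 = +1.
(a,b)_7: α=2, u≡4; β=-2, v≡3 (mod 7); (4|7)=+1, (3|7)=-1; sign (−1)^0·+1^-2·-1^2 = +1.
(a,b)_29: α=0, u≡14; β=1, v≡7 (mod 29); (14|29)=-1, (7|29)=+1; sign (−1)^0·-1^1·+1^0 = -1.
(a,b)_37: α=1, u≡9; β=0, v≡29 (mod 37); (9|37)=+1, (29|37)=-1; sign (−1)^0·+1^0·-1^1 = -1.
(a,b)_2: α=4, β=0; u≡5, v≡3 (mod 8); ε(u)ε(v)=0·1, αω(v)=4·1, βω(u)=0·1; sum ≡ 0  ⇒  +1.
(a,b)_23: α=0, u≡17; β=-2, v≡7 (mod 23); (17|23)=-1, (7|23)=-1; sign (−1)^0·-1^-2·-1^0 = +1.
(a,b)_31: α=0, u≡13; β=2, v≡5 (mod 31); (13|31)=-1, (5|31)=+1; sign (−1)^0·-1^2·+1^0 = +1.
(a,b)_5: α=4, u≡3; β=6, v≡1 (mod 5); (3|5)=-1, (1|5)=+1; sign (−1)^0·-1^6·+1^4 = +1.
(a,b)_∞: sgn(37)=+, sgn(-29)=−, so +1.
(a,b)_13: α=-2, u≡6; β=-4, v≡3 (mod 13); (6|13)=-1, (3|13)=+1; sign (−1)^0·-1^-4·+1^-2 = +1.
Ram(37, -29) = {29, 37}; no ℚ_29-point on the conic.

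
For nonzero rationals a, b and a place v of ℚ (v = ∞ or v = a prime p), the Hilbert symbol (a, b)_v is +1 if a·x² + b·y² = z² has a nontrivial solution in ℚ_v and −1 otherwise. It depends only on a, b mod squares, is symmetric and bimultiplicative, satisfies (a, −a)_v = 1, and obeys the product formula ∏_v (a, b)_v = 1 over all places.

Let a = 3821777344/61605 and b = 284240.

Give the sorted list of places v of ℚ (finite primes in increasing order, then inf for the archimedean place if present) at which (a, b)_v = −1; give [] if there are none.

Mod squares: a ≡ 124355, b ≡ 17765. Check v ∈ {∞, 2, 3, 5, 7, 11, 17, 19, 37}.
v=19: a=19^1·(≡5), b=19^1·(≡7) mod 19; (5|19)=+1, (7|19)=+1; (−1)^{1·1·9}·(+1)^1·(+1)^1 = -1.
v=2: v_2(a)=6, v_2(b)=4; units ≡ 3, 5 (mod 8); ε·ε+αω+βω = 1·0+6·1+4·1 ≡ 0  ⇒  (a,b)_2 = +1.
v=3: a=3^-2·(≡2), b=3^0·(≡2) mod 3; (2|3)=-1, (2|3)=-1; (−1)^{-2·0·1}·(-1)^0·(-1)^-2 = +1.
v=11: a=11^1·(≡6), b=11^1·(≡1) mod 11; (6|11)=-1, (1|11)=+1; (−1)^{1·1·5}·(-1)^1·(+1)^1 = +1.
v=5: a=5^-1·(≡4), b=5^1·(≡3) mod 5; (4|5)=+1, (3|5)=-1; (−1)^{-1·1·2}·(+1)^1·(-1)^-1 = -1.
v=37: a=37^-2·(≡35), b=37^0·(≡6) mod 37; (35|37)=-1, (6|37)=-1; (−1)^{-2·0·18}·(-1)^0·(-1)^-2 = +1.
v=7: a=7^5·(≡5), b=7^0·(≡5) mod 7; (5|7)=-1, (5|7)=-1; (−1)^{5·0·3}·(-1)^0·(-1)^5 = -1.
v=17: a=17^1·(≡11), b=17^1·(≡9) mod 17; (11|17)=-1, (9|17)=+1; (−1)^{1·1·8}·(-1)^1·(+1)^1 = -1.
v=∞: 124355 > 0 and 17765 > 0  ⇒  (a,b)_∞ = +1.
(124355, 17765 / ℚ) ramifies at {5, 7, 17, 19}: a division algebra.

[5, 7, 17, 19]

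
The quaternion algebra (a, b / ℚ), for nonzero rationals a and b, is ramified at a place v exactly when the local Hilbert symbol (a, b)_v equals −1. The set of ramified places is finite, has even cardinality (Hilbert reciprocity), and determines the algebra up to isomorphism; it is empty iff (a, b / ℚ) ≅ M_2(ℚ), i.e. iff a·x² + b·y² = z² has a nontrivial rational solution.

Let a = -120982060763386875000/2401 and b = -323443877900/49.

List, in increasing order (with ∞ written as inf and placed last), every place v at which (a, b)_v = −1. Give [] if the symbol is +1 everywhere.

Mod squares: a ≡ -2990, b ≡ -299. Check v ∈ {∞, 2, 3, 5, 7, 11, 13, 23}.
v=3: a=3^4·(≡1), b=3^0·(≡1) mod 3; (1|3)=+1, (1|3)=+1; (−1)^{4·0·1}·(+1)^0·(+1)^4 = +1.
v=5: a=5^7·(≡3), b=5^2·(≡1) mod 5; (3|5)=-1, (1|5)=+1; (−1)^{7·2·2}·(-1)^2·(+1)^7 = +1.
v=7: a=7^-4·(≡3), b=7^-2·(≡4) mod 7; (3|7)=-1, (4|7)=+1; (−1)^{-4·-2·3}·(-1)^-2·(+1)^-4 = +1.
v=2: v_2(a)=3, v_2(b)=2; units ≡ 1, 5 (mod 8); ε·ε+αω+βω = 0·0+3·1+2·0 ≡ 1  ⇒  (a,b)_2 = -1.
v=23: a=23^5·(≡3), b=23^3·(≡15) mod 23; (3|23)=+1, (15|23)=-1; (−1)^{5·3·11}·(+1)^3·(-1)^5 = +1.
v=11: a=11^0·(≡10), b=11^2·(≡5) mod 11; (10|11)=-1, (5|11)=+1; (−1)^{0·2·5}·(-1)^2·(+1)^0 = +1.
v=13: a=13^5·(≡10), b=13^3·(≡1) mod 13; (10|13)=+1, (1|13)=+1; (−1)^{5·3·6}·(+1)^3·(+1)^5 = +1.
v=∞: -2990 < 0 and -299 < 0  ⇒  (a,b)_∞ = -1.
Ram(-2990, -299) = {2, ∞}; no ℚ_2-point on the conic.

[2, inf]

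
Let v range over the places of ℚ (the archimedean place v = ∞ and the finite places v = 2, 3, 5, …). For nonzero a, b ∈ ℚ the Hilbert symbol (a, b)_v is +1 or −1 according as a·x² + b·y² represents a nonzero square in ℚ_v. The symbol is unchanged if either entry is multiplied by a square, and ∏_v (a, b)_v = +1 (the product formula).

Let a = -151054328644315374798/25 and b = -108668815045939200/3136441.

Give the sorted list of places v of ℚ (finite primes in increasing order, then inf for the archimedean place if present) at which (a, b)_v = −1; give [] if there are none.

[2, 13, 43, inf]

(a, b) ≡ (-29822, -4773) mod (ℚ^×)²; places V = {2, 3, 5, 7, 11, 13, 23, 31, 37, 43, ∞}.
(a,b)_7: α=0, u≡3; β=-2, v≡4 (mod 7); (3|7)=-1, (4|7)=+1; sign (−1)^0·-1^-2·+1^0 = +1.
(a,b)_13: α=3, u≡8; β=2, v≡2 (mod 13); (8|13)=-1, (2|13)=-1; sign (−1)^0·-1^2·-1^3 = -1.
(a,b)_3: α=2, u≡1; β=1, v≡2 (mod 3); (1|3)=+1, (2|3)=-1; sign (−1)^0·+1^1·-1^2 = +1.
(a,b)_11: α=0, u≡10; β=-2, v≡5 (mod 11); (10|11)=-1, (5|11)=+1; sign (−1)^0·-1^-2·+1^0 = +1.
(a,b)_37: α=5, u≡22; β=3, v≡23 (mod 37); (22|37)=-1, (23|37)=-1; sign (−1)^0·-1^3·-1^5 = +1.
(a,b)_23: α=0, u≡12; β=-2, v≡15 (mod 23); (12|23)=+1, (15|23)=-1; sign (−1)^0·+1^-2·-1^0 = +1.
(a,b)_31: α=3, u≡22; β=2, v≡19 (mod 31); (22|31)=-1, (19|31)=+1; sign (−1)^0·-1^2·+1^3 = +1.
(a,b)_5: α=-2, u≡2; β=2, v≡2 (mod 5); (2|5)=-1, (2|5)=-1; sign (−1)^0·-1^2·-1^-2 = +1.
(a,b)_2: α=1, β=12; u≡1, v≡3 (mod 8); ε(u)ε(v)=0·1, αω(v)=1·1, βω(u)=12·0; sum ≡ 1  ⇒  -1.
(a,b)_43: α=2, u≡34; β=1, v≡32 (mod 43); (34|43)=-1, (32|43)=-1; sign (−1)^0·-1^1·-1^2 = -1.
(a,b)_∞: sgn(-29822)=−, sgn(-4773)=−, so -1.
(-29822, -4773 / ℚ) ramifies at {2, 13, 43, ∞}: a division algebra.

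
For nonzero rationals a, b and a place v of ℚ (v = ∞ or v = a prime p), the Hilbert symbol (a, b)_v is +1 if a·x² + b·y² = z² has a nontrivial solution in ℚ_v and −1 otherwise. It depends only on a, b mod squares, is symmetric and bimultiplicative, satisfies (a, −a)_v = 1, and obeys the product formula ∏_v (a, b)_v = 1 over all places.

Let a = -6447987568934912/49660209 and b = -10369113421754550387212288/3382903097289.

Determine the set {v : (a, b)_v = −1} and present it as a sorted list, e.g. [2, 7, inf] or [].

(a, b) ≡ (-17, -92378) mod (ℚ^×)²; places V = {2, 3, 7, 11, 13, 17, 19, 29, ∞}.
(a,b)_29: α=-2, u≡17; β=-4, v≡5 (mod 29); (17|29)=-1, (5|29)=+1; sign (−1)^0·-1^-4·+1^-2 = +1.
(a,b)_13: α=2, u≡4; β=3, v≡6 (mod 13); (4|13)=+1, (6|13)=-1; sign (−1)^0·+1^3·-1^2 = +1.
(a,b)_∞: sgn(-17)=−, sgn(-92378)=−, so -1.
(a,b)_3: α=-10, u≡1; β=-14, v≡1 (mod 3); (1|3)=+1, (1|3)=+1; sign (−1)^0·+1^-14·+1^-10 = +1.
(a,b)_2: α=20, β=31; u≡7, v≡3 (mod 8); ε(u)ε(v)=1·1, αω(v)=20·1, βω(u)=31·0; sum ≡ 1  ⇒  -1.
(a,b)_7: α=2, u≡4; β=2, v≡1 (mod 7); (4|7)=+1, (1|7)=+1; sign (−1)^0·+1^2·+1^2 = +1.
(a,b)_17: α=1, u≡13; β=3, v≡14 (mod 17); (13|17)=+1, (14|17)=-1; sign (−1)^0·+1^3·-1^1 = -1.
(a,b)_11: α=2, u≡4; β=3, v≡6 (mod 11); (4|11)=+1, (6|11)=-1; sign (−1)^0·+1^3·-1^2 = +1.
(a,b)_19: α=2, u≡15; β=3, v≡18 (mod 19); (15|19)=-1, (18|19)=-1; sign (−1)^0·-1^3·-1^2 = -1.
(-17, -92378 / ℚ) ramifies at {2, 17, 19, ∞}: a division algebra.

[2, 17, 19, inf]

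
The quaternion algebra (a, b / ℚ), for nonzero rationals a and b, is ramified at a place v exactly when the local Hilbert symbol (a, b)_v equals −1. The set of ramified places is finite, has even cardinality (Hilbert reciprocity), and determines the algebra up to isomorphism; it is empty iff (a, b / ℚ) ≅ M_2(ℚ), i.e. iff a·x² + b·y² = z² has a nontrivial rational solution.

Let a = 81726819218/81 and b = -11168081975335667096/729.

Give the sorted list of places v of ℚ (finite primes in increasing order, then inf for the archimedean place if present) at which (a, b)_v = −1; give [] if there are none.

(a, b) ≡ (2, -404294) mod (ℚ^×)²; places V = {2, 3, 11, 13, 17, 23, 47, ∞}.
(a,b)_3: α=-4, u≡2; β=-6, v≡1 (mod 3); (2|3)=-1, (1|3)=+1; sign (−1)^0·-1^-6·+1^-4 = +1.
(a,b)_17: α=2, u≡2; β=3, v≡9 (mod 17); (2|17)=+1, (9|17)=+1; sign (−1)^0·+1^3·+1^2 = +1.
(a,b)_23: α=2, u≡13; β=3, v≡7 (mod 23); (13|23)=+1, (7|23)=-1; sign (−1)^0·+1^3·-1^2 = +1.
(a,b)_∞: sgn(2)=+, sgn(-404294)=−, so +1.
(a,b)_11: α=2, u≡8; β=3, v≡8 (mod 11); (8|11)=-1, (8|11)=-1; sign (−1)^0·-1^3·-1^2 = -1.
(a,b)_2: α=1, β=3; u≡1, v≡5 (mod 8); ε(u)ε(v)=0·0, αω(v)=1·1, βω(u)=3·0; sum ≡ 1  ⇒  -1.
(a,b)_13: α=0, u≡6; β=2, v≡8 (mod 13); (6|13)=-1, (8|13)=-1; sign (−1)^0·-1^2·-1^0 = +1.
(a,b)_47: α=2, u≡9; β=3, v≡38 (mod 47); (9|47)=+1, (38|47)=-1; sign (−1)^0·+1^3·-1^2 = +1.
Ram(2, -404294) = {2, 11}; no ℚ_2-point on the conic.

[2, 11]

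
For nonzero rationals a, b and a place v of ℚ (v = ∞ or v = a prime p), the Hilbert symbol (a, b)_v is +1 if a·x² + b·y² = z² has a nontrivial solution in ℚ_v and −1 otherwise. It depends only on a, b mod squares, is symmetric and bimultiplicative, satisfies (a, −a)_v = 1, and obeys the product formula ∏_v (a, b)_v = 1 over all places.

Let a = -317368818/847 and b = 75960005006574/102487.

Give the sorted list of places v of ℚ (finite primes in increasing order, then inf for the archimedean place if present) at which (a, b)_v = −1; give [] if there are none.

(a, b) ≡ (-14, 9282) mod (ℚ^×)²; places V = {2, 3, 7, 11, 13, 17, 19, ∞}.
(a,b)_19: α=2, u≡1; β=4, v≡3 (mod 19); (1|19)=+1, (3|19)=-1; sign (−1)^0·+1^4·-1^2 = +1.
(a,b)_17: α=2, u≡10; β=3, v≡2 (mod 17); (10|17)=-1, (2|17)=+1; sign (−1)^0·-1^3·+1^2 = -1.
(a,b)_7: α=-1, u≡5; β=-1, v≡6 (mod 7); (5|7)=-1, (6|7)=-1; sign (−1)^1·-1^-1·-1^-1 = -1.
(a,b)_∞: sgn(-14)=−, sgn(9282)=+, so +1.
(a,b)_11: α=-2, u≡2; β=-4, v≡1 (mod 11); (2|11)=-1, (1|11)=+1; sign (−1)^0·-1^-4·+1^-2 = +1.
(a,b)_13: α=2, u≡3; β=3, v≡1 (mod 13); (3|13)=+1, (1|13)=+1; sign (−1)^0·+1^3·+1^2 = +1.
(a,b)_3: α=2, u≡1; β=3, v≡1 (mod 3); (1|3)=+1, (1|3)=+1; sign (−1)^0·+1^3·+1^2 = +1.
(a,b)_2: α=1, β=1; u≡1, v≡1 (mod 8); ε(u)ε(v)=0·0, αω(v)=1·0, βω(u)=1·0; sum ≡ 0  ⇒  +1.
(-14, 9282 / ℚ) ramifies at {7, 17}: a division algebra.

[7, 17]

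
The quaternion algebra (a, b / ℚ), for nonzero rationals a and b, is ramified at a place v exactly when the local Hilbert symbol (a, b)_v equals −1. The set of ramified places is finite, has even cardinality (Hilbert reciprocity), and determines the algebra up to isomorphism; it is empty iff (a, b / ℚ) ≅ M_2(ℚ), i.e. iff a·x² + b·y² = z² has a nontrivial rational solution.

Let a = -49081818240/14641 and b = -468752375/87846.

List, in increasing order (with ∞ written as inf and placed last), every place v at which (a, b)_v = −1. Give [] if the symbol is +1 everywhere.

(a, b) ≡ (-210, -2730) mod (ℚ^×)²; places V = {2, 3, 5, 7, 11, 13, 29, ∞}.
(a,b)_7: α=5, u≡6; β=3, v≡2 (mod 7); (6|7)=-1, (2|7)=+1; sign (−1)^1·-1^3·+1^5 = +1.
(a,b)_2: α=7, β=-1; u≡7, v≡3 (mod 8); ε(u)ε(v)=1·1, αω(v)=7·1, βω(u)=-1·0; sum ≡ 0  ⇒  +1.
(a,b)_29: α=0, u≡22; β=2, v≡1 (mod 29); (22|29)=+1, (1|29)=+1; sign (−1)^0·+1^2·+1^0 = +1.
(a,b)_5: α=1, u≡2; β=3, v≡1 (mod 5); (2|5)=-1, (1|5)=+1; sign (−1)^0·-1^3·+1^1 = -1.
(a,b)_∞: sgn(-210)=−, sgn(-2730)=−, so -1.
(a,b)_11: α=-4, u≡7; β=-4, v≡5 (mod 11); (7|11)=-1, (5|11)=+1; sign (−1)^0·-1^-4·+1^-4 = +1.
(a,b)_13: α=2, u≡2; β=1, v≡6 (mod 13); (2|13)=-1, (6|13)=-1; sign (−1)^0·-1^1·-1^2 = -1.
(a,b)_3: α=3, u≡2; β=-1, v≡2 (mod 3); (2|3)=-1, (2|3)=-1; sign (−1)^1·-1^-1·-1^3 = -1.
|Ram(-210, -2730)| = 4, even; anisotropic at {3, 5, 13, ∞}.

[3, 5, 13, inf]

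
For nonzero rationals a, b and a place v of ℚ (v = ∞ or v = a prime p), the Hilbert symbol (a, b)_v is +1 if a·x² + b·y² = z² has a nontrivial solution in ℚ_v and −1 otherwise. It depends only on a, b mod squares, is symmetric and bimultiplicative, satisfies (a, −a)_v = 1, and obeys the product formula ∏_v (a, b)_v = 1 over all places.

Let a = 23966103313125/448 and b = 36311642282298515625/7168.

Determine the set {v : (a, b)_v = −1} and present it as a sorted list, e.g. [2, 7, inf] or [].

(a, b) ≡ (203, 12302815) mod (ℚ^×)²; places V = {2, 3, 5, 7, 17, 23, 29, 31, ∞}.
(a,b)_7: α=-1, u≡1; β=-1, v≡5 (mod 7); (1|7)=+1, (5|7)=-1; sign (−1)^1·+1^-1·-1^-1 = +1.
(a,b)_2: α=-6, β=-10; u≡3, v≡7 (mod 8); ε(u)ε(v)=1·1, αω(v)=-6·0, βω(u)=-10·1; sum ≡ 1  ⇒  -1.
(a,b)_3: α=2, u≡2; β=2, v≡1 (mod 3); (2|3)=-1, (1|3)=+1; sign (−1)^0·-1^2·+1^2 = +1.
(a,b)_∞: sgn(203)=+, sgn(12302815)=+, so +1.
(a,b)_29: α=1, u≡20; β=1, v≡25 (mod 29); (20|29)=+1, (25|29)=+1; sign (−1)^0·+1^1·+1^1 = +1.
(a,b)_5: α=4, u≡2; β=7, v≡2 (mod 5); (2|5)=-1, (2|5)=-1; sign (−1)^0·-1^7·-1^4 = -1.
(a,b)_23: α=2, u≡20; β=3, v≡21 (mod 23); (20|23)=-1, (21|23)=-1; sign (−1)^0·-1^3·-1^2 = -1.
(a,b)_31: α=2, u≡22; β=3, v≡30 (mod 31); (22|31)=-1, (30|31)=-1; sign (−1)^0·-1^3·-1^2 = -1.
(a,b)_17: α=2, u≡13; β=3, v≡10 (mod 17); (13|17)=+1, (10|17)=-1; sign (−1)^0·+1^3·-1^2 = +1.
(203, 12302815 / ℚ) ramifies at {2, 5, 23, 31}: a division algebra.

[2, 5, 23, 31]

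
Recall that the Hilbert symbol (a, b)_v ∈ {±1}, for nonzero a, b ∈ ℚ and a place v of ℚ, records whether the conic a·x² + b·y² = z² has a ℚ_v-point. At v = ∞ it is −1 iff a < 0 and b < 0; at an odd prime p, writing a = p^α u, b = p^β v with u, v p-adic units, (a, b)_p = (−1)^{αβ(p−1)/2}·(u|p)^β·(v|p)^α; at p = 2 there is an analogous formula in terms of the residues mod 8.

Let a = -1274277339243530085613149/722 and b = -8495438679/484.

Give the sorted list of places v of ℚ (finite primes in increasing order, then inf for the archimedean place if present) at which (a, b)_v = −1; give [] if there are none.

[3, 7, 17, inf]

(a, b) ≡ (-3165162, -143871) mod (ℚ^×)²; places V = {2, 3, 7, 11, 13, 17, 19, 31, ∞}.
(a,b)_31: α=3, u≡22; β=1, v≡20 (mod 31); (22|31)=-1, (20|31)=+1; sign (−1)^1·-1^1·+1^3 = +1.
(a,b)_13: α=3, u≡3; β=1, v≡9 (mod 13); (3|13)=+1, (9|13)=+1; sign (−1)^0·+1^1·+1^3 = +1.
(a,b)_7: α=5, u≡5; β=1, v≡3 (mod 7); (5|7)=-1, (3|7)=-1; sign (−1)^1·-1^1·-1^5 = -1.
(a,b)_19: α=-2, u≡2; β=0, v≡1 (mod 19); (2|19)=-1, (1|19)=+1; sign (−1)^0·-1^0·+1^-2 = +1.
(a,b)_2: α=-1, β=-2; u≡3, v≡1 (mod 8); ε(u)ε(v)=1·0, αω(v)=-1·0, βω(u)=-2·1; sum ≡ 0  ⇒  +1.
(a,b)_3: α=11, u≡1; β=11, v≡1 (mod 3); (1|3)=+1, (1|3)=+1; sign (−1)^1·+1^11·+1^11 = -1.
(a,b)_11: α=3, u≡6; β=-2, v≡5 (mod 11); (6|11)=-1, (5|11)=+1; sign (−1)^0·-1^-2·+1^3 = +1.
(a,b)_∞: sgn(-3165162)=−, sgn(-143871)=−, so -1.
(a,b)_17: α=3, u≡4; β=1, v≡3 (mod 17); (4|17)=+1, (3|17)=-1; sign (−1)^0·+1^1·-1^3 = -1.
Ram(-3165162, -143871) = {3, 7, 17, ∞}; no ℚ_3-point on the conic.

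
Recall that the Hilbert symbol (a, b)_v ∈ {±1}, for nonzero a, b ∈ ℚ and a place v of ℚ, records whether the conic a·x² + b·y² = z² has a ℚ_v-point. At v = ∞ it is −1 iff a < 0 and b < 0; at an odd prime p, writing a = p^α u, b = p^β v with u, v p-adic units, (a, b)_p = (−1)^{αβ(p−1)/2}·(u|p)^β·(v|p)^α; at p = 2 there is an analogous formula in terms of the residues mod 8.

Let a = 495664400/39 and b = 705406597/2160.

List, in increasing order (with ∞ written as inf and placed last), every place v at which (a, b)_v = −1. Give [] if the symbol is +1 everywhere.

(a, b) ≡ (8151, 1995) mod (ℚ^×)²; places V = {2, 3, 5, 7, 11, 13, 19, 47, ∞}.
(a,b)_3: α=-1, u≡2; β=-3, v≡2 (mod 3); (2|3)=-1, (2|3)=-1; sign (−1)^1·-1^-3·-1^-1 = -1.
(a,b)_13: α=-1, u≡12; β=0, v≡6 (mod 13); (12|13)=+1, (6|13)=-1; sign (−1)^0·+1^0·-1^-1 = -1.
(a,b)_2: α=4, β=-4; u≡7, v≡3 (mod 8); ε(u)ε(v)=1·1, αω(v)=4·1, βω(u)=-4·0; sum ≡ 1  ⇒  -1.
(a,b)_7: α=2, u≡3; β=5, v≡5 (mod 7); (3|7)=-1, (5|7)=-1; sign (−1)^0·-1^5·-1^2 = -1.
(a,b)_∞: sgn(8151)=+, sgn(1995)=+, so +1.
(a,b)_11: α=3, u≡1; β=0, v≡4 (mod 11); (1|11)=+1, (4|11)=+1; sign (−1)^0·+1^0·+1^3 = +1.
(a,b)_19: α=1, u≡11; β=1, v≡13 (mod 19); (11|19)=+1, (13|19)=-1; sign (−1)^1·+1^1·-1^1 = +1.
(a,b)_5: α=2, u≡4; β=-1, v≡1 (mod 5); (4|5)=+1, (1|5)=+1; sign (−1)^0·+1^-1·+1^2 = +1.
(a,b)_47: α=0, u≡29; β=2, v≡16 (mod 47); (29|47)=-1, (16|47)=+1; sign (−1)^0·-1^2·+1^0 = +1.
(8151, 1995 / ℚ) ramifies at {2, 3, 7, 13}: a division algebra.

[2, 3, 7, 13]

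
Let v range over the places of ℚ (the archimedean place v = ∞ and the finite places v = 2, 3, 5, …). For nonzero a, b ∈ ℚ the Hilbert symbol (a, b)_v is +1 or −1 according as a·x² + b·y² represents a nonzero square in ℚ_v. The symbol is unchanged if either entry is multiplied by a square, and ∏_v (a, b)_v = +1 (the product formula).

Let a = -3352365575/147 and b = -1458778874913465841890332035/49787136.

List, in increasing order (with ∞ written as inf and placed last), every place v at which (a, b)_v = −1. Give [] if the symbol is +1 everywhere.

Mod squares: a ≡ -760461, b ≡ -1267435. Check v ∈ {∞, 2, 3, 5, 7, 11, 13, 17, 23, 31, 37}.
v=5: a=5^2·(≡1), b=5^1·(≡3) mod 5; (1|5)=+1, (3|5)=-1; (−1)^{2·1·2}·(+1)^1·(-1)^2 = +1.
v=2: v_2(a)=0, v_2(b)=-8; units ≡ 3, 5 (mod 8); ε·ε+αω+βω = 1·0+0·1+-8·1 ≡ 0  ⇒  (a,b)_2 = +1.
v=3: a=3^-1·(≡1), b=3^-4·(≡2) mod 3; (1|3)=+1, (2|3)=-1; (−1)^{-1·-4·1}·(+1)^-4·(-1)^-1 = -1.
v=11: a=11^0·(≡6), b=11^2·(≡10) mod 11; (6|11)=-1, (10|11)=-1; (−1)^{0·2·5}·(-1)^2·(-1)^0 = +1.
v=37: a=37^1·(≡22), b=37^3·(≡7) mod 37; (22|37)=-1, (7|37)=+1; (−1)^{1·3·18}·(-1)^3·(+1)^1 = -1.
v=17: a=17^1·(≡11), b=17^3·(≡6) mod 17; (11|17)=-1, (6|17)=-1; (−1)^{1·3·8}·(-1)^3·(-1)^1 = +1.
v=31: a=31^1·(≡26), b=31^3·(≡19) mod 31; (26|31)=-1, (19|31)=+1; (−1)^{1·3·15}·(-1)^3·(+1)^1 = +1.
v=∞: -760461 < 0 and -1267435 < 0  ⇒  (a,b)_∞ = -1.
v=7: a=7^-2·(≡5), b=7^-4·(≡5) mod 7; (5|7)=-1, (5|7)=-1; (−1)^{-2·-4·3}·(-1)^-4·(-1)^-2 = +1.
v=23: a=23^2·(≡17), b=23^6·(≡6) mod 23; (17|23)=-1, (6|23)=+1; (−1)^{2·6·11}·(-1)^6·(+1)^2 = +1.
v=13: a=13^1·(≡1), b=13^3·(≡8) mod 13; (1|13)=+1, (8|13)=-1; (−1)^{1·3·6}·(+1)^3·(-1)^1 = -1.
Ram(-760461, -1267435) = {3, 13, 37, ∞}; no ℚ_3-point on the conic.

[3, 13, 37, inf]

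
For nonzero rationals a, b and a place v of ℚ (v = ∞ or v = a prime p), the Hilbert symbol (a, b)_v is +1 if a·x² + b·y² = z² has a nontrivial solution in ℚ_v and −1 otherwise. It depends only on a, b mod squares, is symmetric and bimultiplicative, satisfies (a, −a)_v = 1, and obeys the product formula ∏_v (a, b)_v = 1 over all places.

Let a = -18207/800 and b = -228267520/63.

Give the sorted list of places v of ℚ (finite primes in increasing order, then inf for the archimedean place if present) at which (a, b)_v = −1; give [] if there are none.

Mod squares: a ≡ -14, b ≡ -17290. Check v ∈ {∞, 2, 3, 5, 7, 13, 17, 19}.
v=3: a=3^2·(≡1), b=3^-2·(≡2) mod 3; (1|3)=+1, (2|3)=-1; (−1)^{2·-2·1}·(+1)^-2·(-1)^2 = +1.
v=5: a=5^-2·(≡4), b=5^1·(≡2) mod 5; (4|5)=+1, (2|5)=-1; (−1)^{-2·1·2}·(+1)^1·(-1)^-2 = +1.
v=13: a=13^0·(≡12), b=13^1·(≡9) mod 13; (12|13)=+1, (9|13)=+1; (−1)^{0·1·6}·(+1)^1·(+1)^0 = +1.
v=2: v_2(a)=-5, v_2(b)=9; units ≡ 1, 3 (mod 8); ε·ε+αω+βω = 0·1+-5·1+9·0 ≡ 1  ⇒  (a,b)_2 = -1.
v=∞: -14 < 0 and -17290 < 0  ⇒  (a,b)_∞ = -1.
v=19: a=19^0·(≡7), b=19^3·(≡14) mod 19; (7|19)=+1, (14|19)=-1; (−1)^{0·3·9}·(+1)^3·(-1)^0 = +1.
v=17: a=17^2·(≡5), b=17^0·(≡4) mod 17; (5|17)=-1, (4|17)=+1; (−1)^{2·0·8}·(-1)^0·(+1)^2 = +1.
v=7: a=7^1·(≡5), b=7^-1·(≡1) mod 7; (5|7)=-1, (1|7)=+1; (−1)^{1·-1·3}·(-1)^-1·(+1)^1 = +1.
|Ram(-14, -17290)| = 2, even; anisotropic at {2, ∞}.

[2, inf]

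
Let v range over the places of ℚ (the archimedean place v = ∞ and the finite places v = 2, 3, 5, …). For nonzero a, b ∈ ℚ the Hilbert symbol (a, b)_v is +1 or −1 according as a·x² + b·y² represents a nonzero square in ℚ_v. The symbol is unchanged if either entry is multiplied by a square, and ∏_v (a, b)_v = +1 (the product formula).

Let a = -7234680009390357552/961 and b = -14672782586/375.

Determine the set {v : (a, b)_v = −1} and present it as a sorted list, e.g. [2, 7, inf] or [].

[2, 5, 7, inf]

Mod squares: a ≡ -123, b ≡ -6293910. Check v ∈ {∞, 2, 3, 5, 7, 11, 17, 31, 41, 43}.
v=3: a=3^1·(≡1), b=3^-1·(≡2) mod 3; (1|3)=+1, (2|3)=-1; (−1)^{1·-1·1}·(+1)^-1·(-1)^1 = +1.
v=7: a=7^2·(≡3), b=7^1·(≡6) mod 7; (3|7)=-1, (6|7)=-1; (−1)^{2·1·3}·(-1)^1·(-1)^2 = -1.
v=17: a=17^6·(≡8), b=17^3·(≡4) mod 17; (8|17)=+1, (4|17)=+1; (−1)^{6·3·8}·(+1)^3·(+1)^6 = +1.
v=2: v_2(a)=4, v_2(b)=1; units ≡ 5, 5 (mod 8); ε·ε+αω+βω = 0·0+4·1+1·1 ≡ 1  ⇒  (a,b)_2 = -1.
v=31: a=31^-2·(≡5), b=31^0·(≡28) mod 31; (5|31)=+1, (28|31)=+1; (−1)^{-2·0·15}·(+1)^0·(+1)^-2 = +1.
v=∞: -123 < 0 and -6293910 < 0  ⇒  (a,b)_∞ = -1.
v=11: a=11^0·(≡4), b=11^2·(≡3) mod 11; (4|11)=+1, (3|11)=+1; (−1)^{0·2·5}·(+1)^2·(+1)^0 = +1.
v=5: a=5^0·(≡3), b=5^-3·(≡3) mod 5; (3|5)=-1, (3|5)=-1; (−1)^{0·-3·2}·(-1)^-3·(-1)^0 = -1.
v=41: a=41^3·(≡28), b=41^1·(≡3) mod 41; (28|41)=-1, (3|41)=-1; (−1)^{3·1·20}·(-1)^1·(-1)^3 = +1.
v=43: a=43^2·(≡1), b=43^1·(≡19) mod 43; (1|43)=+1, (19|43)=-1; (−1)^{2·1·21}·(+1)^1·(-1)^2 = +1.
Ram(-123, -6293910) = {2, 5, 7, ∞}; no ℚ_2-point on the conic.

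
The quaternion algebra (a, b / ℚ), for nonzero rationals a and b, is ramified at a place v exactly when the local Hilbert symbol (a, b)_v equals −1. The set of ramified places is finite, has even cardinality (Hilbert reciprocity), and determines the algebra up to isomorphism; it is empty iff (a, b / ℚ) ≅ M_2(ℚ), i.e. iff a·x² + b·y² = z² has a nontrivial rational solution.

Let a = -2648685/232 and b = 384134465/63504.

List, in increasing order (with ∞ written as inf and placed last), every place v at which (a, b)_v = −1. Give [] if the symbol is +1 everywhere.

[3, 5]

Mod squares: a ≡ -531570, b ≡ 65. Check v ∈ {∞, 2, 3, 5, 7, 11, 13, 17, 29, 47}.
v=29: a=29^-1·(≡11), b=29^0·(≡24) mod 29; (11|29)=-1, (24|29)=+1; (−1)^{-1·0·14}·(-1)^0·(+1)^-1 = +1.
v=5: a=5^1·(≡4), b=5^1·(≡2) mod 5; (4|5)=+1, (2|5)=-1; (−1)^{1·1·2}·(+1)^1·(-1)^1 = -1.
v=∞: -531570 < 0 and 65 > 0  ⇒  (a,b)_∞ = +1.
v=13: a=13^1·(≡11), b=13^3·(≡5) mod 13; (11|13)=-1, (5|13)=-1; (−1)^{1·3·6}·(-1)^3·(-1)^1 = +1.
v=2: v_2(a)=-3, v_2(b)=-4; units ≡ 7, 1 (mod 8); ε·ε+αω+βω = 1·0+-3·0+-4·0 ≡ 0  ⇒  (a,b)_2 = +1.
v=11: a=11^0·(≡5), b=11^2·(≡10) mod 11; (5|11)=+1, (10|11)=-1; (−1)^{0·2·5}·(+1)^2·(-1)^0 = +1.
v=47: a=47^1·(≡32), b=47^0·(≡25) mod 47; (32|47)=+1, (25|47)=+1; (−1)^{1·0·23}·(+1)^0·(+1)^1 = +1.
v=7: a=7^0·(≡3), b=7^-2·(≡1) mod 7; (3|7)=-1, (1|7)=+1; (−1)^{0·-2·3}·(-1)^-2·(+1)^0 = +1.
v=17: a=17^2·(≡6), b=17^2·(≡12) mod 17; (6|17)=-1, (12|17)=-1; (−1)^{2·2·8}·(-1)^2·(-1)^2 = +1.
v=3: a=3^1·(≡2), b=3^-4·(≡2) mod 3; (2|3)=-1, (2|3)=-1; (−1)^{1·-4·1}·(-1)^-4·(-1)^1 = -1.
|Ram(-531570, 65)| = 2, even; anisotropic at {3, 5}.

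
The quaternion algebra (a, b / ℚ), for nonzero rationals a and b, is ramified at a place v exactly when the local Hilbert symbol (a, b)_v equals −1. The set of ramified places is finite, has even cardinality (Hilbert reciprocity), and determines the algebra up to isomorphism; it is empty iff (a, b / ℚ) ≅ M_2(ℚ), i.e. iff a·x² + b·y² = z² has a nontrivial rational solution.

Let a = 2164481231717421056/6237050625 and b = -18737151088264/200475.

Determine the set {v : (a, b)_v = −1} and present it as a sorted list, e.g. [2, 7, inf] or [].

Mod squares: a ≡ 31349, b ≡ -25518086. Check v ∈ {∞, 2, 3, 5, 7, 11, 13, 23, 29, 37, 47}.
v=13: a=13^-2·(≡8), b=13^0·(≡1) mod 13; (8|13)=-1, (1|13)=+1; (−1)^{-2·0·6}·(-1)^0·(+1)^-2 = +1.
v=5: a=5^-4·(≡1), b=5^-2·(≡4) mod 5; (1|5)=+1, (4|5)=+1; (−1)^{-4·-2·2}·(+1)^-2·(+1)^-4 = +1.
v=3: a=3^-10·(≡2), b=3^-6·(≡1) mod 3; (2|3)=-1, (1|3)=+1; (−1)^{-10·-6·1}·(-1)^-6·(+1)^-10 = +1.
v=∞: 31349 > 0 and -25518086 < 0  ⇒  (a,b)_∞ = +1.
v=11: a=11^4·(≡7), b=11^-1·(≡2) mod 11; (7|11)=-1, (2|11)=-1; (−1)^{4·-1·5}·(-1)^-1·(-1)^4 = -1.
v=23: a=23^1·(≡16), b=23^1·(≡15) mod 23; (16|23)=+1, (15|23)=-1; (−1)^{1·1·11}·(+1)^1·(-1)^1 = +1.
v=47: a=47^1·(≡24), b=47^1·(≡32) mod 47; (24|47)=+1, (32|47)=+1; (−1)^{1·1·23}·(+1)^1·(+1)^1 = -1.
v=7: a=7^0·(≡6), b=7^4·(≡4) mod 7; (6|7)=-1, (4|7)=+1; (−1)^{0·4·3}·(-1)^4·(+1)^0 = +1.
v=2: v_2(a)=12, v_2(b)=3; units ≡ 5, 5 (mod 8); ε·ε+αω+βω = 0·0+12·1+3·1 ≡ 1  ⇒  (a,b)_2 = -1.
v=37: a=37^2·(≡16), b=37^1·(≡35) mod 37; (16|37)=+1, (35|37)=-1; (−1)^{2·1·18}·(+1)^1·(-1)^2 = +1.
v=29: a=29^3·(≡8), b=29^3·(≡1) mod 29; (8|29)=-1, (1|29)=+1; (−1)^{3·3·14}·(-1)^3·(+1)^3 = -1.
(31349, -25518086 / ℚ) ramifies at {2, 11, 29, 47}: a division algebra.

[2, 11, 29, 47]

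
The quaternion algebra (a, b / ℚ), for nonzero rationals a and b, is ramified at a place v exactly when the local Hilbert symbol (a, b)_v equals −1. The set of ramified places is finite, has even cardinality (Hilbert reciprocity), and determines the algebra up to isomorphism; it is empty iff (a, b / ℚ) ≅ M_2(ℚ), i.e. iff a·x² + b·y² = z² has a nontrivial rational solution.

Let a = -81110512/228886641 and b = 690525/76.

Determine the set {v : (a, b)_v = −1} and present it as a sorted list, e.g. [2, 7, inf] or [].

[19, 31]

(a, b) ≡ (-7, 6479) mod (ℚ^×)²; places V = {2, 3, 5, 7, 11, 19, 23, 31, 37, 41, ∞}.
(a,b)_5: α=0, u≡3; β=2, v≡1 (mod 5); (3|5)=-1, (1|5)=+1; sign (−1)^0·-1^2·+1^0 = +1.
(a,b)_7: α=1, u≡6; β=0, v≡4 (mod 7); (6|7)=-1, (4|7)=+1; sign (−1)^0·-1^0·+1^1 = +1.
(a,b)_2: α=4, β=-2; u≡1, v≡7 (mod 8); ε(u)ε(v)=0·1, αω(v)=4·0, βω(u)=-2·0; sum ≡ 0  ⇒  +1.
(a,b)_31: α=0, u≡27; β=1, v≡30 (mod 31); (27|31)=-1, (30|31)=-1; sign (−1)^0·-1^1·-1^0 = -1.
(a,b)_37: α=2, u≡34; β=0, v≡34 (mod 37); (34|37)=+1, (34|37)=+1; sign (−1)^0·+1^0·+1^2 = +1.
(a,b)_41: α=-4, u≡7; β=0, v≡20 (mod 41); (7|41)=-1, (20|41)=+1; sign (−1)^0·-1^0·+1^-4 = +1.
(a,b)_∞: sgn(-7)=−, sgn(6479)=+, so +1.
(a,b)_19: α=0, u≡18; β=-1, v≡2 (mod 19); (18|19)=-1, (2|19)=-1; sign (−1)^0·-1^-1·-1^0 = -1.
(a,b)_11: α=0, u≡9; β=1, v≡2 (mod 11); (9|11)=+1, (2|11)=-1; sign (−1)^0·+1^1·-1^0 = +1.
(a,b)_3: α=-4, u≡2; β=4, v≡2 (mod 3); (2|3)=-1, (2|3)=-1; sign (−1)^0·-1^4·-1^-4 = +1.
(a,b)_23: α=2, u≡18; β=0, v≡6 (mod 23); (18|23)=+1, (6|23)=+1; sign (−1)^0·+1^0·+1^2 = +1.
|Ram(-7, 6479)| = 2, even; anisotropic at {19, 31}.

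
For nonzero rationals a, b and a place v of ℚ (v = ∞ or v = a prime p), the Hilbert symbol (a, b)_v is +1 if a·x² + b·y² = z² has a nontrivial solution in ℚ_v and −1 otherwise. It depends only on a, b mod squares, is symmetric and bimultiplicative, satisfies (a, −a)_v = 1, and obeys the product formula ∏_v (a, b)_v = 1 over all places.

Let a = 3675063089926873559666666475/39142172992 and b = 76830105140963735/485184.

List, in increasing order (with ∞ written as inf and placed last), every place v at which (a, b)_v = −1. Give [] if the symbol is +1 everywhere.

[2, 3, 5, 7, 23, 31]

(a, b) ≡ (11063, 120435) mod (ℚ^×)²; places V = {2, 3, 5, 7, 11, 13, 17, 19, 23, 31, 37, ∞}.
(a,b)_19: α=-6, u≡17; β=-2, v≡3 (mod 19); (17|19)=+1, (3|19)=-1; sign (−1)^0·+1^-2·-1^-6 = +1.
(a,b)_13: α=-1, u≡2; β=0, v≡12 (mod 13); (2|13)=-1, (12|13)=+1; sign (−1)^0·-1^0·+1^-1 = +1.
(a,b)_17: α=2, u≡1; β=2, v≡6 (mod 17); (1|17)=+1, (6|17)=-1; sign (−1)^0·+1^2·-1^2 = +1.
(a,b)_3: α=4, u≡2; β=-1, v≡2 (mod 3); (2|3)=-1, (2|3)=-1; sign (−1)^0·-1^-1·-1^4 = -1.
(a,b)_2: α=-6, β=-6; u≡7, v≡3 (mod 8); ε(u)ε(v)=1·1, αω(v)=-6·1, βω(u)=-6·0; sum ≡ 1  ⇒  -1.
(a,b)_7: α=0, u≡6; β=-1, v≡3 (mod 7); (6|7)=-1, (3|7)=-1; sign (−1)^0·-1^-1·-1^0 = -1.
(a,b)_31: α=2, u≡15; β=1, v≡14 (mod 31); (15|31)=-1, (14|31)=+1; sign (−1)^0·-1^1·+1^2 = -1.
(a,b)_∞: sgn(11063)=+, sgn(120435)=+, so +1.
(a,b)_37: α=5, u≡27; β=3, v≡7 (mod 37); (27|37)=+1, (7|37)=+1; sign (−1)^0·+1^3·+1^5 = +1.
(a,b)_23: α=5, u≡17; β=4, v≡10 (mod 23); (17|23)=-1, (10|23)=-1; sign (−1)^0·-1^4·-1^5 = -1.
(a,b)_5: α=2, u≡2; β=1, v≡3 (mod 5); (2|5)=-1, (3|5)=-1; sign (−1)^0·-1^1·-1^2 = -1.
(a,b)_11: α=4, u≡10; β=2, v≡7 (mod 11); (10|11)=-1, (7|11)=-1; sign (−1)^0·-1^2·-1^4 = +1.
Ram(11063, 120435) = {2, 3, 5, 7, 23, 31}; no ℚ_2-point on the conic.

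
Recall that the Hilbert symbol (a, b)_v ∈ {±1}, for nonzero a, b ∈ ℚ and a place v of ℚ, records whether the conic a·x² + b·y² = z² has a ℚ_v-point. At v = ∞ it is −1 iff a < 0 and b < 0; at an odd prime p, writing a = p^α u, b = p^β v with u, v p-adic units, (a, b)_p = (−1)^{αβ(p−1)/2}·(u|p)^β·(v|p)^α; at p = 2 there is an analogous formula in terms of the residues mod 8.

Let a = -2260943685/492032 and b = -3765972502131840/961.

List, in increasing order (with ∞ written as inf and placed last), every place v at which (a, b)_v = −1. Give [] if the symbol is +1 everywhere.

[5, inf]

(a, b) ≡ (-2730, -4290) mod (ℚ^×)²; places V = {2, 3, 5, 7, 11, 13, 31, ∞}.
(a,b)_∞: sgn(-2730)=−, sgn(-4290)=−, so -1.
(a,b)_11: α=2, u≡3; β=3, v≡8 (mod 11); (3|11)=+1, (8|11)=-1; sign (−1)^0·+1^3·-1^2 = +1.
(a,b)_7: α=1, u≡4; β=2, v≡4 (mod 7); (4|7)=+1, (4|7)=+1; sign (−1)^0·+1^2·+1^1 = +1.
(a,b)_3: α=5, u≡2; β=5, v≡1 (mod 3); (2|3)=-1, (1|3)=+1; sign (−1)^1·-1^5·+1^5 = +1.
(a,b)_31: α=-2, u≡15; β=-2, v≡7 (mod 31); (15|31)=-1, (7|31)=+1; sign (−1)^0·-1^-2·+1^-2 = +1.
(a,b)_13: α=3, u≡5; β=5, v≡11 (mod 13); (5|13)=-1, (11|13)=-1; sign (−1)^0·-1^5·-1^3 = +1.
(a,b)_2: α=-9, β=7; u≡3, v≡7 (mod 8); ε(u)ε(v)=1·1, αω(v)=-9·0, βω(u)=7·1; sum ≡ 0  ⇒  +1.
(a,b)_5: α=1, u≡4; β=1, v≡2 (mod 5); (4|5)=+1, (2|5)=-1; sign (−1)^0·+1^1·-1^1 = -1.
(-2730, -4290 / ℚ) ramifies at {5, ∞}: a division algebra.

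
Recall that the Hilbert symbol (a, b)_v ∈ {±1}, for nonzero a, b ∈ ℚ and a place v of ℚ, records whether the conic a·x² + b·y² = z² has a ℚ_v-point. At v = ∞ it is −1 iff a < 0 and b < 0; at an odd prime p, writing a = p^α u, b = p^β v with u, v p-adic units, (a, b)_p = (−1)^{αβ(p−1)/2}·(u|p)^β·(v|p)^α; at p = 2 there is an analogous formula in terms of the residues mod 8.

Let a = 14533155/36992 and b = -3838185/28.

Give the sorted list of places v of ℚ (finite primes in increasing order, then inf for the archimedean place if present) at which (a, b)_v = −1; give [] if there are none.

Mod squares: a ≡ 390, b ≡ -455. Check v ∈ {∞, 2, 3, 5, 7, 13, 17}.
v=17: a=17^-2·(≡16), b=17^0·(≡13) mod 17; (16|17)=+1, (13|17)=+1; (−1)^{-2·0·8}·(+1)^0·(+1)^-2 = +1.
v=2: v_2(a)=-7, v_2(b)=-2; units ≡ 3, 1 (mod 8); ε·ε+αω+βω = 1·0+-7·0+-2·1 ≡ 0  ⇒  (a,b)_2 = +1.
v=3: a=3^3·(≡1), b=3^10·(≡1) mod 3; (1|3)=+1, (1|3)=+1; (−1)^{3·10·1}·(+1)^10·(+1)^3 = +1.
v=∞: 390 > 0 and -455 < 0  ⇒  (a,b)_∞ = +1.
v=7: a=7^2·(≡3), b=7^-1·(≡5) mod 7; (3|7)=-1, (5|7)=-1; (−1)^{2·-1·3}·(-1)^-1·(-1)^2 = -1.
v=5: a=5^1·(≡3), b=5^1·(≡1) mod 5; (3|5)=-1, (1|5)=+1; (−1)^{1·1·2}·(-1)^1·(+1)^1 = -1.
v=13: a=13^3·(≡9), b=13^1·(≡12) mod 13; (9|13)=+1, (12|13)=+1; (−1)^{3·1·6}·(+1)^1·(+1)^3 = +1.
Ram(390, -455) = {5, 7}; no ℚ_5-point on the conic.

[5, 7]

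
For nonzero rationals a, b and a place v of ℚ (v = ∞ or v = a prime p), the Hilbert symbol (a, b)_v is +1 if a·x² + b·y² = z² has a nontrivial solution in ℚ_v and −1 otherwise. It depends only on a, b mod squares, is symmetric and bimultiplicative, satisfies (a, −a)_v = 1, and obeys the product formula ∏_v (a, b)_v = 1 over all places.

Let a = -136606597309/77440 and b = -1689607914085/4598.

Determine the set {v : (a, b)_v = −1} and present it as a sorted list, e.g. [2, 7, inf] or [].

Mod squares: a ≡ -3366610, b ≡ -71630. Check v ∈ {∞, 2, 5, 7, 11, 13, 19, 29, 47}.
v=47: a=47^1·(≡39), b=47^2·(≡23) mod 47; (39|47)=-1, (23|47)=-1; (−1)^{1·2·23}·(-1)^2·(-1)^1 = -1.
v=19: a=19^1·(≡9), b=19^-1·(≡1) mod 19; (9|19)=+1, (1|19)=+1; (−1)^{1·-1·9}·(+1)^-1·(+1)^1 = -1.
v=29: a=29^1·(≡2), b=29^1·(≡25) mod 29; (2|29)=-1, (25|29)=+1; (−1)^{1·1·14}·(-1)^1·(+1)^1 = -1.
v=7: a=7^4·(≡3), b=7^4·(≡1) mod 7; (3|7)=-1, (1|7)=+1; (−1)^{4·4·3}·(-1)^4·(+1)^4 = +1.
v=11: a=11^-2·(≡8), b=11^-2·(≡6) mod 11; (8|11)=-1, (6|11)=-1; (−1)^{-2·-2·5}·(-1)^-2·(-1)^-2 = +1.
v=13: a=13^3·(≡9), b=13^3·(≡2) mod 13; (9|13)=+1, (2|13)=-1; (−1)^{3·3·6}·(+1)^3·(-1)^3 = -1.
v=5: a=5^-1·(≡2), b=5^1·(≡1) mod 5; (2|5)=-1, (1|5)=+1; (−1)^{-1·1·2}·(-1)^1·(+1)^-1 = -1.
v=∞: -3366610 < 0 and -71630 < 0  ⇒  (a,b)_∞ = -1.
v=2: v_2(a)=-7, v_2(b)=-1; units ≡ 7, 1 (mod 8); ε·ε+αω+βω = 1·0+-7·0+-1·0 ≡ 0  ⇒  (a,b)_2 = +1.
|Ram(-3366610, -71630)| = 6, even; anisotropic at {5, 13, 19, 29, 47, ∞}.

[5, 13, 19, 29, 47, inf]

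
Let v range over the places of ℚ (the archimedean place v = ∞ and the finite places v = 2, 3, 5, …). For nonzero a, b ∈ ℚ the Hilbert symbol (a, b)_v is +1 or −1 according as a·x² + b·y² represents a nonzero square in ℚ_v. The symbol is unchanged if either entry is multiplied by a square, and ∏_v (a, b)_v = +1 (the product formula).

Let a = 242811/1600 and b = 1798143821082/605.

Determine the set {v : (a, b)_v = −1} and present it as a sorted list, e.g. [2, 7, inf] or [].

Mod squares: a ≡ 51, b ≡ 22610. Check v ∈ {∞, 2, 3, 5, 7, 11, 17, 19, 23}.
v=5: a=5^-2·(≡4), b=5^-1·(≡2) mod 5; (4|5)=+1, (2|5)=-1; (−1)^{-2·-1·2}·(+1)^-1·(-1)^-2 = +1.
v=23: a=23^2·(≡7), b=23^2·(≡6) mod 23; (7|23)=-1, (6|23)=+1; (−1)^{2·2·11}·(-1)^2·(+1)^2 = +1.
v=17: a=17^1·(≡10), b=17^5·(≡13) mod 17; (10|17)=-1, (13|17)=+1; (−1)^{1·5·8}·(-1)^5·(+1)^1 = -1.
v=2: v_2(a)=-6, v_2(b)=1; units ≡ 3, 1 (mod 8); ε·ε+αω+βω = 1·0+-6·0+1·1 ≡ 1  ⇒  (a,b)_2 = -1.
v=7: a=7^0·(≡4), b=7^1·(≡5) mod 7; (4|7)=+1, (5|7)=-1; (−1)^{0·1·3}·(+1)^1·(-1)^0 = +1.
v=19: a=19^0·(≡12), b=19^1·(≡15) mod 19; (12|19)=-1, (15|19)=-1; (−1)^{0·1·9}·(-1)^1·(-1)^0 = -1.
v=11: a=11^0·(≡6), b=11^-2·(≡3) mod 11; (6|11)=-1, (3|11)=+1; (−1)^{0·-2·5}·(-1)^-2·(+1)^0 = +1.
v=∞: 51 > 0 and 22610 > 0  ⇒  (a,b)_∞ = +1.
v=3: a=3^3·(≡2), b=3^2·(≡2) mod 3; (2|3)=-1, (2|3)=-1; (−1)^{3·2·1}·(-1)^2·(-1)^3 = -1.
(51, 22610 / ℚ) ramifies at {2, 3, 17, 19}: a division algebra.

[2, 3, 17, 19]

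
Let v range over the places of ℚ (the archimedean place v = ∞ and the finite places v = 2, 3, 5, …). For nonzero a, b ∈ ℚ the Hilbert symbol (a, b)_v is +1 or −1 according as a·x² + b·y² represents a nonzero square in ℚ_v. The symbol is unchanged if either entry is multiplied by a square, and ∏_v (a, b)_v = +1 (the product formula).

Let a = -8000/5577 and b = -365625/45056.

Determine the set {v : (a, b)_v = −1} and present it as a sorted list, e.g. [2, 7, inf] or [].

(a, b) ≡ (-165, -715) mod (ℚ^×)²; places V = {2, 3, 5, 11, 13, ∞}.
(a,b)_3: α=-1, u≡2; β=2, v≡2 (mod 3); (2|3)=-1, (2|3)=-1; sign (−1)^0·-1^2·-1^-1 = -1.
(a,b)_11: α=-1, u≡8; β=-1, v≡1 (mod 11); (8|11)=-1, (1|11)=+1; sign (−1)^1·-1^-1·+1^-1 = +1.
(a,b)_2: α=6, β=-12; u≡3, v≡5 (mod 8); ε(u)ε(v)=1·0, αω(v)=6·1, βω(u)=-12·1; sum ≡ 0  ⇒  +1.
(a,b)_∞: sgn(-165)=−, sgn(-715)=−, so -1.
(a,b)_5: α=3, u≡3; β=5, v≡3 (mod 5); (3|5)=-1, (3|5)=-1; sign (−1)^0·-1^5·-1^3 = +1.
(a,b)_13: α=-2, u≡3; β=1, v≡3 (mod 13); (3|13)=+1, (3|13)=+1; sign (−1)^0·+1^1·+1^-2 = +1.
(-165, -715 / ℚ) ramifies at {3, ∞}: a division algebra.

[3, inf]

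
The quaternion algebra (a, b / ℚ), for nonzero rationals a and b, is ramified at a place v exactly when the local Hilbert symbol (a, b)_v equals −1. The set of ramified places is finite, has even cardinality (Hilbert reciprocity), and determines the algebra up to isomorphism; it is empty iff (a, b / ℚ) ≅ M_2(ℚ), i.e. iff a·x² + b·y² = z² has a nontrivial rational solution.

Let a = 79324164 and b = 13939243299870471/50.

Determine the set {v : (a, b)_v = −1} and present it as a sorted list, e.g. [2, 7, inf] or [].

[3, 11]

Mod squares: a ≡ 2203449, b ≡ 638. Check v ∈ {∞, 2, 3, 5, 11, 19, 29, 31, 43}.
v=2: v_2(a)=2, v_2(b)=-1; units ≡ 1, 7 (mod 8); ε·ε+αω+βω = 0·1+2·0+-1·0 ≡ 0  ⇒  (a,b)_2 = +1.
v=3: a=3^3·(≡2), b=3^4·(≡2) mod 3; (2|3)=-1, (2|3)=-1; (−1)^{3·4·1}·(-1)^4·(-1)^3 = -1.
v=5: a=5^0·(≡4), b=5^-2·(≡3) mod 5; (4|5)=+1, (3|5)=-1; (−1)^{0·-2·2}·(+1)^-2·(-1)^0 = +1.
v=29: a=29^1·(≡7), b=29^3·(≡13) mod 29; (7|29)=+1, (13|29)=+1; (−1)^{1·3·14}·(+1)^3·(+1)^1 = +1.
v=43: a=43^1·(≡5), b=43^2·(≡35) mod 43; (5|43)=-1, (35|43)=+1; (−1)^{1·2·21}·(-1)^2·(+1)^1 = +1.
v=31: a=31^1·(≡11), b=31^2·(≡16) mod 31; (11|31)=-1, (16|31)=+1; (−1)^{1·2·15}·(-1)^2·(+1)^1 = +1.
v=19: a=19^1·(≡10), b=19^2·(≡1) mod 19; (10|19)=-1, (1|19)=+1; (−1)^{1·2·9}·(-1)^2·(+1)^1 = +1.
v=11: a=11^0·(≡7), b=11^1·(≡4) mod 11; (7|11)=-1, (4|11)=+1; (−1)^{0·1·5}·(-1)^1·(+1)^0 = -1.
v=∞: 2203449 > 0 and 638 > 0  ⇒  (a,b)_∞ = +1.
|Ram(2203449, 638)| = 2, even; anisotropic at {3, 11}.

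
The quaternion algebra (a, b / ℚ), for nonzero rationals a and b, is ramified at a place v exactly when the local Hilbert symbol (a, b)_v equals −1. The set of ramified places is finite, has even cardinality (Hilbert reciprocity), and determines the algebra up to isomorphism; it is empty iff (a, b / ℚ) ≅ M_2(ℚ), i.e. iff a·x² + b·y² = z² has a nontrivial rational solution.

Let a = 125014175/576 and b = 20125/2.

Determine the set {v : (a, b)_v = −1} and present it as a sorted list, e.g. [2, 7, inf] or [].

Mod squares: a ≡ 143, b ≡ 1610. Check v ∈ {∞, 2, 3, 5, 7, 11, 13, 17, 23}.
v=5: a=5^2·(≡2), b=5^3·(≡3) mod 5; (2|5)=-1, (3|5)=-1; (−1)^{2·3·2}·(-1)^3·(-1)^2 = -1.
v=3: a=3^-2·(≡2), b=3^0·(≡2) mod 3; (2|3)=-1, (2|3)=-1; (−1)^{-2·0·1}·(-1)^0·(-1)^-2 = +1.
v=17: a=17^2·(≡12), b=17^0·(≡7) mod 17; (12|17)=-1, (7|17)=-1; (−1)^{2·0·8}·(-1)^0·(-1)^2 = +1.
v=2: v_2(a)=-6, v_2(b)=-1; units ≡ 7, 5 (mod 8); ε·ε+αω+βω = 1·0+-6·1+-1·0 ≡ 0  ⇒  (a,b)_2 = +1.
v=7: a=7^0·(≡3), b=7^1·(≡6) mod 7; (3|7)=-1, (6|7)=-1; (−1)^{0·1·3}·(-1)^1·(-1)^0 = -1.
v=23: a=23^0·(≡21), b=23^1·(≡12) mod 23; (21|23)=-1, (12|23)=+1; (−1)^{0·1·11}·(-1)^1·(+1)^0 = -1.
v=11: a=11^3·(≡10), b=11^0·(≡3) mod 11; (10|11)=-1, (3|11)=+1; (−1)^{3·0·5}·(-1)^0·(+1)^3 = +1.
v=13: a=13^1·(≡6), b=13^0·(≡7) mod 13; (6|13)=-1, (7|13)=-1; (−1)^{1·0·6}·(-1)^0·(-1)^1 = -1.
v=∞: 143 > 0 and 1610 > 0  ⇒  (a,b)_∞ = +1.
|Ram(143, 1610)| = 4, even; anisotropic at {5, 7, 13, 23}.

[5, 7, 13, 23]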